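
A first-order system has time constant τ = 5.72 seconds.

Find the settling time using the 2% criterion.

For first-order system, 2% settling time ≈ 4τ = 4 × 5.72 = 22.88 s.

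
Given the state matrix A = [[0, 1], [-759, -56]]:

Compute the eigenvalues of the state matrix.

det(A - λI) = λ² - (-56)λ + 759 = (λ - (-33))(λ - (-23)). Eigenvalues: -33, -23.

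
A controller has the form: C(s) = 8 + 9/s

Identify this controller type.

This is a Proportional-Integral (PI) controller.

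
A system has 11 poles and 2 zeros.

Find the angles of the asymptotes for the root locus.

n - m = 11 - 2 = 9. Angles: θk = (2k + 1)·180°/9 = 20°, 60°, 100°, 140°, 180°, 220°, 260°, 300°, 340°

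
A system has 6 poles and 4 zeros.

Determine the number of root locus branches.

Root locus has n branches where n = number of poles = 6.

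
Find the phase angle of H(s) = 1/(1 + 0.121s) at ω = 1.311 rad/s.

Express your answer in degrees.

Phase = -arctan(ωτ) = -arctan(1.311 × 0.121) = -9.0°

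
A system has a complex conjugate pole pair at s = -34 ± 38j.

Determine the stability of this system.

Real part of poles is -34 (< 0, left half-plane). Stable.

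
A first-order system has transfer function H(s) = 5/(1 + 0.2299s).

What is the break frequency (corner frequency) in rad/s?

Corner frequency = 1/τ = 1/0.2299 = 4.35 rad/s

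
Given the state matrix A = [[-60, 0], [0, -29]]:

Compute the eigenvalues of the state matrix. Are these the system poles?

For diagonal matrix, eigenvalues are diagonal entries: λ₁ = -60, λ₂ = -29. Eigenvalues of A = system poles.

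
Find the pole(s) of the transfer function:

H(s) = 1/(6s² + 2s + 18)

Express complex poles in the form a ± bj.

Discriminant = 2² - 4×6×18 = 4 - 432 = -428 < 0, so the poles are a complex conjugate pair s = (-2 ± j√428)/(2×6). Real part = -2/(2×6) = -2/12 ≈ -0.1667; imaginary part = ±√428/(2×6) ≈ 1.7240. Poles: s = -0.1667 ± 1.7240j.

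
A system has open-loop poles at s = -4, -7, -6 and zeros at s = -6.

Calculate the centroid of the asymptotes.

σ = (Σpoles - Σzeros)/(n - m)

σ = (Σpoles - Σzeros)/(n - m) = (-17 - (-6))/(3 - 1) = -11/2 = -5.5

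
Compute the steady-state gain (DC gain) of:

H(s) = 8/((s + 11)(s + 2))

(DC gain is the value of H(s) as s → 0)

DC gain = H(0) = 8/(11 × 2) = 8/22 = 0.3636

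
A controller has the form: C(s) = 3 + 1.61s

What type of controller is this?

This is a Proportional-Derivative (PD) controller.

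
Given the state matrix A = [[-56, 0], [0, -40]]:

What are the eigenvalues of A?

For diagonal matrix, eigenvalues are diagonal entries: λ₁ = -56, λ₂ = -40.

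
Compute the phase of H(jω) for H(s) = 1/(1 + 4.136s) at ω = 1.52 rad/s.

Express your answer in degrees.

Phase = -arctan(ωτ) = -arctan(1.52 × 4.136) = -81.0°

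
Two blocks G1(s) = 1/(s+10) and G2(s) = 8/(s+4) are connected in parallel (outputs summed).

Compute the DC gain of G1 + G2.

Parallel: G_eq = G1 + G2. DC gain = G1(0) + G2(0) = 1/10 + 8/4 = 0.1 + 2 = 2.1.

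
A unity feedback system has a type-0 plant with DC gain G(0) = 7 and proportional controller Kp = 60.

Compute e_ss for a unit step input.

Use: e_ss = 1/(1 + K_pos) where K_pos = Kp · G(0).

K_pos = Kp · G(0) = 60 × 7 = 420. e_ss = 1/(1 + 420) = 0.0024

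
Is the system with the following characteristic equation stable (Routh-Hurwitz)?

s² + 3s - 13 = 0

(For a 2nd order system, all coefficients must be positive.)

Coefficients: 1, 3, -13. c=-13 not positive, so system is unstable.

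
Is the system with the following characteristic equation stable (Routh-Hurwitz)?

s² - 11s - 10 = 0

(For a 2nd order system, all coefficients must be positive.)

Coefficients: 1, -11, -10. b=-11, c=-10 not positive, so system is unstable.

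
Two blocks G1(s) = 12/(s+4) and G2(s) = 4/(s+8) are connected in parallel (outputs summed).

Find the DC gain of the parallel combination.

Parallel: G_eq = G1 + G2. DC gain = G1(0) + G2(0) = 12/4 + 4/8 = 3 + 0.5 = 3.5.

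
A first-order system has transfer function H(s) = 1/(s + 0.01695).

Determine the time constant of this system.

For H(s) = 1/(s + 1/τ), the pole is at -1/τ = -0.01695, so τ = 1/0.01695 = 59 s.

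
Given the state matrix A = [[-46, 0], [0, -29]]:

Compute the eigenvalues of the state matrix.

For diagonal matrix, eigenvalues are diagonal entries: λ₁ = -46, λ₂ = -29.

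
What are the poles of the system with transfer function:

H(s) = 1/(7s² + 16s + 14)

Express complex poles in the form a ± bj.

Discriminant = 16² - 4×7×14 = 256 - 392 = -136 < 0, so the poles are a complex conjugate pair s = (-16 ± j√136)/(2×7). Real part = -16/(2×7) = -16/14 ≈ -1.1429; imaginary part = ±√136/(2×7) ≈ 0.8330. Poles: s = -1.1429 ± 0.8330j.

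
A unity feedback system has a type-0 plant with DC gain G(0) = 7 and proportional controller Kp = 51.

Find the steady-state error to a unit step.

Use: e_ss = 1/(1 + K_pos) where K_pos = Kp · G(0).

K_pos = Kp · G(0) = 51 × 7 = 357. e_ss = 1/(1 + 357) = 0.0028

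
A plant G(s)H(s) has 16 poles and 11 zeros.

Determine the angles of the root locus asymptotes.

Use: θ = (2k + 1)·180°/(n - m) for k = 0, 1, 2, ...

n - m = 16 - 11 = 5. Angles: θk = (2k + 1)·180°/5 = 36°, 108°, 180°, 252°, 324°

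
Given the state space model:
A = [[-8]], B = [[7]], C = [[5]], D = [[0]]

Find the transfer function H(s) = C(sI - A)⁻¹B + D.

(sI - A)⁻¹ = 1/(s + 8). H(s) = 5 × 7/(s + 8) + 0 = 35/(s + 8).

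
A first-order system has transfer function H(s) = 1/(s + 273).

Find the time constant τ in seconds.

For H(s) = 1/(s + 1/τ), the pole is at -1/τ = -273, so τ = 1/273 = 0.0037 s.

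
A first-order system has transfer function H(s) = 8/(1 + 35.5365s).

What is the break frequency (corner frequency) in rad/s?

Corner frequency = 1/τ = 1/35.5365 = 0.028 rad/s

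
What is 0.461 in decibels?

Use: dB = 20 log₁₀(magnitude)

dB = 20 log₁₀(0.461) = -6.7 dB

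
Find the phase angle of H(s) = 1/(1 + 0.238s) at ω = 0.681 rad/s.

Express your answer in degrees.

Phase = -arctan(ωτ) = -arctan(0.681 × 0.238) = -9.2°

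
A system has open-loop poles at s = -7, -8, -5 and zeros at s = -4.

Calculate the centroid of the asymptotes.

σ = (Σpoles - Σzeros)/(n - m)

σ = (Σpoles - Σzeros)/(n - m) = (-20 - (-4))/(3 - 1) = -16/2 = -8.0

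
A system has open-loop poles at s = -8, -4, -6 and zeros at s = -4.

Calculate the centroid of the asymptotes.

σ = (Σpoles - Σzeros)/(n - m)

σ = (Σpoles - Σzeros)/(n - m) = (-18 - (-4))/(3 - 1) = -14/2 = -7.0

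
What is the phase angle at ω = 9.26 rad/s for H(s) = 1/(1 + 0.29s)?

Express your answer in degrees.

Phase = -arctan(ωτ) = -arctan(9.26 × 0.29) = -69.6°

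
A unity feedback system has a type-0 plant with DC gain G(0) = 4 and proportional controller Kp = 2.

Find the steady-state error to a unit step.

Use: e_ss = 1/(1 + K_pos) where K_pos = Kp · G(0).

K_pos = Kp · G(0) = 2 × 4 = 8. e_ss = 1/(1 + 8) = 0.1111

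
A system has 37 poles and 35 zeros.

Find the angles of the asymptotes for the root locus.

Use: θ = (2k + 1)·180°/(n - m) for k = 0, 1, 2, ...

n - m = 37 - 35 = 2. Angles: θk = (2k + 1)·180°/2 = 90°, 270°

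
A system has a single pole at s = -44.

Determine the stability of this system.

Pole at s = -44 is in the left half-plane. Stable.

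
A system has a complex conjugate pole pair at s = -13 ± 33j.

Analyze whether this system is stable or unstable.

Real part of poles is -13 (< 0, left half-plane). Stable.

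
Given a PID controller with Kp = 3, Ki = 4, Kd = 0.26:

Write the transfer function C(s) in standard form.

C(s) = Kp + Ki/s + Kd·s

Substituting values: C(s) = 3 + 4/s + 0.26s = (0.26s² + 3s + 4)/s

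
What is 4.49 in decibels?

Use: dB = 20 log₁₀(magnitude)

dB = 20 log₁₀(4.49) = 13.0 dB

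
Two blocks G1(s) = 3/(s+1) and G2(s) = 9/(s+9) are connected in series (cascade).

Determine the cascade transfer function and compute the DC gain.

Series: multiply transfer functions. G_eq = 3/(s+1) × 9/(s+9) = 27/((s+1)(s+9)). DC gain = 27/(1×9) = 3.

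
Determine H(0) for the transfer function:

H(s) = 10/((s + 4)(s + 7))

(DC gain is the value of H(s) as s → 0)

DC gain = H(0) = 10/(4 × 7) = 10/28 = 0.3571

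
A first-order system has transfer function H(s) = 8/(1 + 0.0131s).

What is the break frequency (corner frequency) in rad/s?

Corner frequency = 1/τ = 1/0.0131 = 76.336 rad/s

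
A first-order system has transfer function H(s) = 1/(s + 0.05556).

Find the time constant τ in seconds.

For H(s) = 1/(s + 1/τ), the pole is at -1/τ = -0.05556, so τ = 1/0.05556 = 18 s.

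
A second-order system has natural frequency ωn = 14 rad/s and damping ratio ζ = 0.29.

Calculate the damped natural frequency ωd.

ωd = ωn√(1 - ζ²) = 14√(1 - 0.29²) = 13.4 rad/s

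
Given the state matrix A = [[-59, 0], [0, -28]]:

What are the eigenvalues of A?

For diagonal matrix, eigenvalues are diagonal entries: λ₁ = -59, λ₂ = -28.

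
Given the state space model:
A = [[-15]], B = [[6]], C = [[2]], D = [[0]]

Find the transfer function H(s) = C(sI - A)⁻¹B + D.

(sI - A)⁻¹ = 1/(s + 15). H(s) = 2 × 6/(s + 15) + 0 = 12/(s + 15).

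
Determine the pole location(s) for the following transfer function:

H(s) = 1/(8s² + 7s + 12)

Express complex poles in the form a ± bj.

Discriminant = 7² - 4×8×12 = 49 - 384 = -335 < 0, so the poles are a complex conjugate pair s = (-7 ± j√335)/(2×8). Real part = -7/(2×8) = -7/16 = -0.4375; imaginary part = ±√335/(2×8) ≈ 1.1439. Poles: s = -0.4375 ± 1.1439j.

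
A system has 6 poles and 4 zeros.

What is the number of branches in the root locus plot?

Root locus has n branches where n = number of poles = 6.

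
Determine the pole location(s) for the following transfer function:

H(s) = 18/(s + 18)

Pole is where denominator = 0: s + 18 = 0, so s = -18.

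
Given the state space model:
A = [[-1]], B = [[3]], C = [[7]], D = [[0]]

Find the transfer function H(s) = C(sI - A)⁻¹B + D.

(sI - A)⁻¹ = 1/(s + 1). H(s) = 7 × 3/(s + 1) + 0 = 21/(s + 1).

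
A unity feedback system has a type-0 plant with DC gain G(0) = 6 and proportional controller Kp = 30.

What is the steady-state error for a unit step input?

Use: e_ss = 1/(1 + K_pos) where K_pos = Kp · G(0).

K_pos = Kp · G(0) = 30 × 6 = 180. e_ss = 1/(1 + 180) = 0.0055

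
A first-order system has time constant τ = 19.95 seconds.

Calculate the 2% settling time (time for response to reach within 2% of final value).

For first-order system, 2% settling time ≈ 4τ = 4 × 19.95 = 79.8 s.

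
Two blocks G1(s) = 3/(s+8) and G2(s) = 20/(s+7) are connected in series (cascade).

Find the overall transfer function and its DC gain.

Series: multiply transfer functions. G_eq = 3/(s+8) × 20/(s+7) = 60/((s+8)(s+7)). DC gain = 60/(8×7) = 1.0714.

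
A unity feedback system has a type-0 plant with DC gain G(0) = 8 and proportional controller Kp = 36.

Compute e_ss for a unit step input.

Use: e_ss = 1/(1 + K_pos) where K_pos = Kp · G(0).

K_pos = Kp · G(0) = 36 × 8 = 288. e_ss = 1/(1 + 288) = 0.0035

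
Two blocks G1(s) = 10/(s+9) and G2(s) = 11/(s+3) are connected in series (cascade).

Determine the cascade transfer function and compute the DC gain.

Series: multiply transfer functions. G_eq = 10/(s+9) × 11/(s+3) = 110/((s+9)(s+3)). DC gain = 110/(9×3) = 4.0741.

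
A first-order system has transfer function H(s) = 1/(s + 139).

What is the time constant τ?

For H(s) = 1/(s + 1/τ), the pole is at -1/τ = -139, so τ = 1/139 = 0.0072 s.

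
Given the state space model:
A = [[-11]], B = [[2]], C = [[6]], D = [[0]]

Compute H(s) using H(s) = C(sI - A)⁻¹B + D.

(sI - A)⁻¹ = 1/(s + 11). H(s) = 6 × 2/(s + 11) + 0 = 12/(s + 11).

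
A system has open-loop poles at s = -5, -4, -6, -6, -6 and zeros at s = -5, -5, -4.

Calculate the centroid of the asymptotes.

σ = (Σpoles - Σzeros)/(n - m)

σ = (Σpoles - Σzeros)/(n - m) = (-27 - (-14))/(5 - 3) = -13/2 = -6.5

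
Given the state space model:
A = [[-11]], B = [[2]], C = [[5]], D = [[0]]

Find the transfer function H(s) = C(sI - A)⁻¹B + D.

(sI - A)⁻¹ = 1/(s + 11). H(s) = 5 × 2/(s + 11) + 0 = 10/(s + 11).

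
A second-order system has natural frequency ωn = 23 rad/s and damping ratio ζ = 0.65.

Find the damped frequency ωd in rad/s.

ωd = ωn√(1 - ζ²) = 23√(1 - 0.65²) = 17.48 rad/s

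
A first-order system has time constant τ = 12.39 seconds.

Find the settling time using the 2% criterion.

For first-order system, 2% settling time ≈ 4τ = 4 × 12.39 = 49.56 s.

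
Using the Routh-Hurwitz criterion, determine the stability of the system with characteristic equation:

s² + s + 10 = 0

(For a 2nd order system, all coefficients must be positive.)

Coefficients: 1, 1, 10. All positive, so system is stable.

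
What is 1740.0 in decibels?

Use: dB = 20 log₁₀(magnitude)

dB = 20 log₁₀(1740.0) = 64.8 dB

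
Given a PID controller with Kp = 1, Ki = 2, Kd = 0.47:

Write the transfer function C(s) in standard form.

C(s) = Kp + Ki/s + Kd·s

Substituting values: C(s) = 1 + 2/s + 0.47s = (0.47s² + s + 2)/s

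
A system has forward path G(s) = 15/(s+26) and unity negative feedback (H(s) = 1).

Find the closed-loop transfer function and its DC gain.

T(s) = G/(1+GH) = [15/(s+26)] / [1 + 15/(s+26)] = 15/(s+26+15) = 15/(s+41). DC gain = 15/41 = 0.3659.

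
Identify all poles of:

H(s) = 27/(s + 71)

Pole is where denominator = 0: s + 71 = 0, so s = -71.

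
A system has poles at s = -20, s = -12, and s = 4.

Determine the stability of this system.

Pole(s) at s = 4 are not in the left half-plane. System is unstable.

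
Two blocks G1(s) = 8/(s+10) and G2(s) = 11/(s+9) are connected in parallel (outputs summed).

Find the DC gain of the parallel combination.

Parallel: G_eq = G1 + G2. DC gain = G1(0) + G2(0) = 8/10 + 11/9 = 0.8 + 1.2222 = 2.0222.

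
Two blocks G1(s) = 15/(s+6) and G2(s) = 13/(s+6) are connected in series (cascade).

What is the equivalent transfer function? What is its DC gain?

Series: multiply transfer functions. G_eq = 15/(s+6) × 13/(s+6) = 195/((s+6)(s+6)). DC gain = 195/(6×6) = 5.4167.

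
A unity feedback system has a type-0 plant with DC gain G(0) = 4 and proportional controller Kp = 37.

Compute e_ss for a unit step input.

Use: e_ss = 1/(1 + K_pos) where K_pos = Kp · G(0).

K_pos = Kp · G(0) = 37 × 4 = 148. e_ss = 1/(1 + 148) = 0.0067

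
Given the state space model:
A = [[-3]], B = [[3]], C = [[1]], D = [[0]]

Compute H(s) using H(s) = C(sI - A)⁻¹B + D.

(sI - A)⁻¹ = 1/(s + 3). H(s) = 1 × 3/(s + 3) + 0 = 3/(s + 3).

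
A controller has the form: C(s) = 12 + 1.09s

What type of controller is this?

This is a Proportional-Derivative (PD) controller.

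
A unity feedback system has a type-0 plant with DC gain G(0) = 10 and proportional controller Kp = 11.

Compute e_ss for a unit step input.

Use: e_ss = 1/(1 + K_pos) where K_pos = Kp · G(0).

K_pos = Kp · G(0) = 11 × 10 = 110. e_ss = 1/(1 + 110) = 0.0090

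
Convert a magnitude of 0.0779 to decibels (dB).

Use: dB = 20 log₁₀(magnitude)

dB = 20 log₁₀(0.0779) = -22.2 dB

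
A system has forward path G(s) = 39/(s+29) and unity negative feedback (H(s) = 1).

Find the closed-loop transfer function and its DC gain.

T(s) = G/(1+GH) = [39/(s+29)] / [1 + 39/(s+29)] = 39/(s+29+39) = 39/(s+68). DC gain = 39/68 = 0.5735.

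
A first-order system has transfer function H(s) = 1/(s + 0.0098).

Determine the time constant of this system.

For H(s) = 1/(s + 1/τ), the pole is at -1/τ = -0.0098, so τ = 1/0.0098 = 102 s.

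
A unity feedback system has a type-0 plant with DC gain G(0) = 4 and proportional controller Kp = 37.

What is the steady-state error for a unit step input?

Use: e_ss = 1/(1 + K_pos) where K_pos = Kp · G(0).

K_pos = Kp · G(0) = 37 × 4 = 148. e_ss = 1/(1 + 148) = 0.0067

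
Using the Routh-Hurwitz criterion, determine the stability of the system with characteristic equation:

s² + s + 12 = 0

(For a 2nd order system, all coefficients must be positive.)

Coefficients: 1, 1, 12. All positive, so system is stable.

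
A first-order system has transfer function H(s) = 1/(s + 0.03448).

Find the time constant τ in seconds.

For H(s) = 1/(s + 1/τ), the pole is at -1/τ = -0.03448, so τ = 1/0.03448 = 29 s.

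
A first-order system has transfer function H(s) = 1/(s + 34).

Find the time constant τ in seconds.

For H(s) = 1/(s + 1/τ), the pole is at -1/τ = -34, so τ = 1/34 = 0.0294 s.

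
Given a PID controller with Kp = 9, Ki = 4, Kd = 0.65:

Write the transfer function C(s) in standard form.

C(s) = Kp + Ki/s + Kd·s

Substituting values: C(s) = 9 + 4/s + 0.65s = (0.65s² + 9s + 4)/s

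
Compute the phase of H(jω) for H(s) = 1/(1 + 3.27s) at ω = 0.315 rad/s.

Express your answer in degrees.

Phase = -arctan(ωτ) = -arctan(0.315 × 3.27) = -45.8°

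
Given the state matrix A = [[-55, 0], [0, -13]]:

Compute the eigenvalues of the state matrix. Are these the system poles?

For diagonal matrix, eigenvalues are diagonal entries: λ₁ = -55, λ₂ = -13. Eigenvalues of A = system poles.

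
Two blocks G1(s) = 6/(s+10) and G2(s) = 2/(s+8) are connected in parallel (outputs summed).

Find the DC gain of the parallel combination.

Parallel: G_eq = G1 + G2. DC gain = G1(0) + G2(0) = 6/10 + 2/8 = 0.6 + 0.25 = 0.85.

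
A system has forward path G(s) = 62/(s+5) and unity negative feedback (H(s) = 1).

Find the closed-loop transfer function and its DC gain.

T(s) = G/(1+GH) = [62/(s+5)] / [1 + 62/(s+5)] = 62/(s+5+62) = 62/(s+67). DC gain = 62/67 = 0.9254.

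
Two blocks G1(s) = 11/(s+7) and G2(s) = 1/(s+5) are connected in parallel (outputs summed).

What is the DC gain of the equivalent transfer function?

Parallel: G_eq = G1 + G2. DC gain = G1(0) + G2(0) = 11/7 + 1/5 = 1.5714 + 0.2 = 1.7714.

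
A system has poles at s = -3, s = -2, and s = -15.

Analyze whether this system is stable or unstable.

All poles are in the left half-plane. System is stable.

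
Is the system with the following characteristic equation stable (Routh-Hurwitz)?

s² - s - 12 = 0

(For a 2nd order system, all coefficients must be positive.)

Coefficients: 1, -1, -12. b=-1, c=-12 not positive, so system is unstable.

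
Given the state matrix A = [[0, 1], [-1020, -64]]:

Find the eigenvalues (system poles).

det(A - λI) = λ² - (-64)λ + 1020 = (λ - (-30))(λ - (-34)). Eigenvalues: -30, -34.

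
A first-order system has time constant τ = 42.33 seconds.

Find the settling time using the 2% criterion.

For first-order system, 2% settling time ≈ 4τ = 4 × 42.33 = 169.32 s.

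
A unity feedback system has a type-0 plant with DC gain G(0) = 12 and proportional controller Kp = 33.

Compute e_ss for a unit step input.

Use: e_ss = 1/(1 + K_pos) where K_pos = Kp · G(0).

K_pos = Kp · G(0) = 33 × 12 = 396. e_ss = 1/(1 + 396) = 0.0025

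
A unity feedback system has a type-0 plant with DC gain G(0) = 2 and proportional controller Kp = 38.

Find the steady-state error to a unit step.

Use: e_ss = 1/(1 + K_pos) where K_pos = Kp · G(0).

K_pos = Kp · G(0) = 38 × 2 = 76. e_ss = 1/(1 + 76) = 0.0130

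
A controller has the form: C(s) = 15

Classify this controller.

This is a Proportional (P) controller.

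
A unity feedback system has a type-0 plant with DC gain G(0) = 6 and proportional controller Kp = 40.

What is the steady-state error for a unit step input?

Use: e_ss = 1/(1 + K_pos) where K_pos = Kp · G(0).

K_pos = Kp · G(0) = 40 × 6 = 240. e_ss = 1/(1 + 240) = 0.0041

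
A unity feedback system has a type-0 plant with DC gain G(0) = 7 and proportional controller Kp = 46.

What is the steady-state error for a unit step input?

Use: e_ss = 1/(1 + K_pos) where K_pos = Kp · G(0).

K_pos = Kp · G(0) = 46 × 7 = 322. e_ss = 1/(1 + 322) = 0.0031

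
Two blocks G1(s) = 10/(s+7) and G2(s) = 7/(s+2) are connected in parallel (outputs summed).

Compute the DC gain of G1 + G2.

Parallel: G_eq = G1 + G2. DC gain = G1(0) + G2(0) = 10/7 + 7/2 = 1.4286 + 3.5 = 4.9286.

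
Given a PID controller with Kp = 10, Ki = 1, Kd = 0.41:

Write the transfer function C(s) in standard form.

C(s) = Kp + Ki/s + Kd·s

Substituting values: C(s) = 10 + 1/s + 0.41s = (0.41s² + 10s + 1)/s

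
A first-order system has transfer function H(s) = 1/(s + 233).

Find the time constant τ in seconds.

For H(s) = 1/(s + 1/τ), the pole is at -1/τ = -233, so τ = 1/233 = 0.0043 s.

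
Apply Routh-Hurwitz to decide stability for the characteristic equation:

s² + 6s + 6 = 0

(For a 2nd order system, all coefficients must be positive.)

Coefficients: 1, 6, 6. All positive, so system is stable.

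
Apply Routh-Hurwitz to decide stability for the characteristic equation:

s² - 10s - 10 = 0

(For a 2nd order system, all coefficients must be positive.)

Coefficients: 1, -10, -10. b=-10, c=-10 not positive, so system is unstable.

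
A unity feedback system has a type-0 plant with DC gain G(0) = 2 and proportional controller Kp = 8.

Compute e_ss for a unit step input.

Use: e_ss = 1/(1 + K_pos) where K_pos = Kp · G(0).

K_pos = Kp · G(0) = 8 × 2 = 16. e_ss = 1/(1 + 16) = 0.0588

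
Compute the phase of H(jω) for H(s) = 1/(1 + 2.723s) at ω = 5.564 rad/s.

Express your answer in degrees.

Phase = -arctan(ωτ) = -arctan(5.564 × 2.723) = -86.2°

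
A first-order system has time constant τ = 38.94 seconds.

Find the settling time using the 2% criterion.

For first-order system, 2% settling time ≈ 4τ = 4 × 38.94 = 155.76 s.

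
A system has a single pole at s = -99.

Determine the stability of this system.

Pole at s = -99 is in the left half-plane. Stable.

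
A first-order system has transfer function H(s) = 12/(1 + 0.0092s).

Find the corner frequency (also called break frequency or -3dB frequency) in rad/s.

Corner frequency = 1/τ = 1/0.0092 = 108.696 rad/s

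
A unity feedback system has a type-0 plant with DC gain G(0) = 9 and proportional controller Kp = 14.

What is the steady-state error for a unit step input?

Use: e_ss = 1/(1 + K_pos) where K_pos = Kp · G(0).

K_pos = Kp · G(0) = 14 × 9 = 126. e_ss = 1/(1 + 126) = 0.0079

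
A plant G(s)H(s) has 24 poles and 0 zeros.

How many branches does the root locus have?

Root locus has n branches where n = number of poles = 24.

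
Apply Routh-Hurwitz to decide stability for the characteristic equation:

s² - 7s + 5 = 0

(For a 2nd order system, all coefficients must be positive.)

Coefficients: 1, -7, 5. b=-7 not positive, so system is unstable.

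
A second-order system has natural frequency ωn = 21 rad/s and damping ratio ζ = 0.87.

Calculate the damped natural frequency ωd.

ωd = ωn√(1 - ζ²) = 21√(1 - 0.87²) = 10.35 rad/s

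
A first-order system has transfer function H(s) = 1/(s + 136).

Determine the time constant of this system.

For H(s) = 1/(s + 1/τ), the pole is at -1/τ = -136, so τ = 1/136 = 0.0074 s.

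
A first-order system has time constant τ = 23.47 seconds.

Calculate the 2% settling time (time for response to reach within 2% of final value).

For first-order system, 2% settling time ≈ 4τ = 4 × 23.47 = 93.88 s.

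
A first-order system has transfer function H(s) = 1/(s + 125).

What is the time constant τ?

For H(s) = 1/(s + 1/τ), the pole is at -1/τ = -125, so τ = 1/125 = 0.008 s.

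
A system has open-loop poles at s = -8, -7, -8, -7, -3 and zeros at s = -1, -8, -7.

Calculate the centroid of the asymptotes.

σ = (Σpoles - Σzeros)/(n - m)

σ = (Σpoles - Σzeros)/(n - m) = (-33 - (-16))/(5 - 3) = -17/2 = -8.5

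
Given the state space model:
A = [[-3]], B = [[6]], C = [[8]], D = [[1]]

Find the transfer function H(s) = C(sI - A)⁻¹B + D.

(sI - A)⁻¹ = 1/(s + 3). H(s) = 8×6/(s + 3) + 1 = (s + 51)/(s + 3).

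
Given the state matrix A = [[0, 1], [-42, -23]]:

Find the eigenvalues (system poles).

det(A - λI) = λ² - (-23)λ + 42 = (λ - (-2))(λ - (-21)). Eigenvalues: -2, -21.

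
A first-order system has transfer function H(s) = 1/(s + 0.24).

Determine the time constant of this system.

For H(s) = 1/(s + 1/τ), the pole is at -1/τ = -0.24, so τ = 1/0.24 = 4.1667 s.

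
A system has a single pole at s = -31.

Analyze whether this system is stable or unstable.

Pole at s = -31 is in the left half-plane. Stable.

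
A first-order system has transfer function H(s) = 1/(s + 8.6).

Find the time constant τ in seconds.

For H(s) = 1/(s + 1/τ), the pole is at -1/τ = -8.6, so τ = 1/8.6 = 0.1163 s.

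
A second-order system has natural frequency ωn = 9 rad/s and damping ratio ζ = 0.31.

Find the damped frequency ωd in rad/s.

ωd = ωn√(1 - ζ²) = 9√(1 - 0.31²) = 8.56 rad/s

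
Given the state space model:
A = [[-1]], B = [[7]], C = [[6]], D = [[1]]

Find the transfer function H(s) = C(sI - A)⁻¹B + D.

(sI - A)⁻¹ = 1/(s + 1). H(s) = 6×7/(s + 1) + 1 = (s + 43)/(s + 1).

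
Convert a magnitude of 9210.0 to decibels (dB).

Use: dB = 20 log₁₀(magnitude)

dB = 20 log₁₀(9210.0) = 79.3 dB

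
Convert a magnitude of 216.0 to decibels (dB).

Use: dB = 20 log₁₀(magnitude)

dB = 20 log₁₀(216.0) = 46.7 dB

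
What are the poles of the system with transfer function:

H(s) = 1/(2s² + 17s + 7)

Discriminant = 17² - 4×2×7 = 289 - 56 = 233 > 0, so two distinct real poles. Using quadratic formula: s = (-17 ± √233)/(2×2) = (-17 ± √233)/4, with √233 ≈ 15.2643. s₁ ≈ -0.4339, s₂ ≈ -8.0661. Poles: s₁ = -0.4339, s₂ = -8.0661.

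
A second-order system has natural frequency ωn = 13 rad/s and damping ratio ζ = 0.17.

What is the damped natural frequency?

ωd = ωn√(1 - ζ²) = 13√(1 - 0.17²) = 12.81 rad/s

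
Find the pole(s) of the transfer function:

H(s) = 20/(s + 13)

Pole is where denominator = 0: s + 13 = 0, so s = -13.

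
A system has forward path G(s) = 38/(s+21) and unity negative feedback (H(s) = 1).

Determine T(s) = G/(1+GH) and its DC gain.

T(s) = G/(1+GH) = [38/(s+21)] / [1 + 38/(s+21)] = 38/(s+21+38) = 38/(s+59). DC gain = 38/59 = 0.6441.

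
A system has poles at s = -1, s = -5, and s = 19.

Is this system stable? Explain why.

Pole(s) at s = 19 are not in the left half-plane. System is unstable.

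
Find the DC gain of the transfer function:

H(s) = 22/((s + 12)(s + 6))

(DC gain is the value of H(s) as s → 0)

DC gain = H(0) = 22/(12 × 6) = 22/72 = 0.3056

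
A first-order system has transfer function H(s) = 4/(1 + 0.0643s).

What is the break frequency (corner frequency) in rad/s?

Corner frequency = 1/τ = 1/0.0643 = 15.552 rad/s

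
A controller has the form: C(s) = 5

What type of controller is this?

This is a Proportional (P) controller.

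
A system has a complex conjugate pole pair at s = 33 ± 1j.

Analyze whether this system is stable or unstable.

Real part of poles is 33 (> 0, right half-plane). Unstable.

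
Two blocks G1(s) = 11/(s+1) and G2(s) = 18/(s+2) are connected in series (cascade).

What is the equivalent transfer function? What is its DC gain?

Series: multiply transfer functions. G_eq = 11/(s+1) × 18/(s+2) = 198/((s+1)(s+2)). DC gain = 198/(1×2) = 99.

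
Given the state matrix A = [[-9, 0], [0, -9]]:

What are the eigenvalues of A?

For diagonal matrix, eigenvalues are diagonal entries: λ₁ = -9, λ₂ = -9.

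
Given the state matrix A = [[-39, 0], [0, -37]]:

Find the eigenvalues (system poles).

For diagonal matrix, eigenvalues are diagonal entries: λ₁ = -39, λ₂ = -37.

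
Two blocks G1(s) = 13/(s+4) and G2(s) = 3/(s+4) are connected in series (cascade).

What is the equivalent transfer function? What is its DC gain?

Series: multiply transfer functions. G_eq = 13/(s+4) × 3/(s+4) = 39/((s+4)(s+4)). DC gain = 39/(4×4) = 2.4375.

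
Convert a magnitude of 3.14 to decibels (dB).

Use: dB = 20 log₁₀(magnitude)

dB = 20 log₁₀(3.14) = 9.9 dB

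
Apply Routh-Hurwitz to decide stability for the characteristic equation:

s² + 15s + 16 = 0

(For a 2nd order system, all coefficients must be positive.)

Coefficients: 1, 15, 16. All positive, so system is stable.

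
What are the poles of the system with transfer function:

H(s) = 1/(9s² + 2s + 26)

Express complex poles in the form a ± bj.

Discriminant = 2² - 4×9×26 = 4 - 936 = -932 < 0, so the poles are a complex conjugate pair s = (-2 ± j√932)/(2×9). Real part = -2/(2×9) = -2/18 ≈ -0.1111; imaginary part = ±√932/(2×9) ≈ 1.6960. Poles: s = -0.1111 ± 1.6960j.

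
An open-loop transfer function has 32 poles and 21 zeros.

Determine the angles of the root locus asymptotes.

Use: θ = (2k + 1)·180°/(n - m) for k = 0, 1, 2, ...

n - m = 32 - 21 = 11. Angles: θk = (2k + 1)·180°/11 = 16.36°, 49.09°, 81.82°, 114.55°, 147.27°, 180°, 212.73°, 245.45°, 278.18°, 310.91°, 343.64°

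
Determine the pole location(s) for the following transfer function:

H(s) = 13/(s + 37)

Pole is where denominator = 0: s + 37 = 0, so s = -37.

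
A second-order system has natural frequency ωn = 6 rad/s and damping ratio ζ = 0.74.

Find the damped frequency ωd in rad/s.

ωd = ωn√(1 - ζ²) = 6√(1 - 0.74²) = 4.04 rad/s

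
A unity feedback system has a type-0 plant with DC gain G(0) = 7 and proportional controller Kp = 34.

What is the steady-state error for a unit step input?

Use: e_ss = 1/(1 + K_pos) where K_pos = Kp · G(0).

K_pos = Kp · G(0) = 34 × 7 = 238. e_ss = 1/(1 + 238) = 0.0042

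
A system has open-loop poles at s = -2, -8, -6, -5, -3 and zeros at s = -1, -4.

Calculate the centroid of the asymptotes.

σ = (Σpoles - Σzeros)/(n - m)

σ = (Σpoles - Σzeros)/(n - m) = (-24 - (-5))/(5 - 2) = -19/3 = -6.33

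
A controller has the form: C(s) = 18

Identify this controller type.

This is a Proportional (P) controller.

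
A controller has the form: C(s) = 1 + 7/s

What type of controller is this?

This is a Proportional-Integral (PI) controller.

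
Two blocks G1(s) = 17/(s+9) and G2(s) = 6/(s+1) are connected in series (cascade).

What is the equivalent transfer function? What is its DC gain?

Series: multiply transfer functions. G_eq = 17/(s+9) × 6/(s+1) = 102/((s+9)(s+1)). DC gain = 102/(9×1) = 11.3333.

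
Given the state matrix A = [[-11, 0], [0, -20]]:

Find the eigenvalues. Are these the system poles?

For diagonal matrix, eigenvalues are diagonal entries: λ₁ = -11, λ₂ = -20. Eigenvalues of A = system poles.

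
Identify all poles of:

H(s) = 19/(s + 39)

Pole is where denominator = 0: s + 39 = 0, so s = -39.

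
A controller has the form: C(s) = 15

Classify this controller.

This is a Proportional (P) controller.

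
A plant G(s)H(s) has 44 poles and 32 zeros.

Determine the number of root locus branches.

Root locus has n branches where n = number of poles = 44.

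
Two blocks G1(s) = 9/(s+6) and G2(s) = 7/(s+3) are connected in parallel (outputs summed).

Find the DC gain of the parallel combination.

Parallel: G_eq = G1 + G2. DC gain = G1(0) + G2(0) = 9/6 + 7/3 = 1.5 + 2.3333 = 3.8333.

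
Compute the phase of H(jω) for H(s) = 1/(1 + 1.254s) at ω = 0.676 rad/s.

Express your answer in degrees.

Phase = -arctan(ωτ) = -arctan(0.676 × 1.254) = -40.3°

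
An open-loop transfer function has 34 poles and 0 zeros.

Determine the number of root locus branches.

Root locus has n branches where n = number of poles = 34.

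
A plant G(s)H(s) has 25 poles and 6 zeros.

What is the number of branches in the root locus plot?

Root locus has n branches where n = number of poles = 25.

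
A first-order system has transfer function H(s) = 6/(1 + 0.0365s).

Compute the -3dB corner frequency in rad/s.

Corner frequency = 1/τ = 1/0.0365 = 27.397 rad/s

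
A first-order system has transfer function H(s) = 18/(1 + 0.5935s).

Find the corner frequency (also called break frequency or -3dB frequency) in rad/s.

Corner frequency = 1/τ = 1/0.5935 = 1.685 rad/s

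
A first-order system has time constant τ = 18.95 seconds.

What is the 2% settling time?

For first-order system, 2% settling time ≈ 4τ = 4 × 18.95 = 75.8 s.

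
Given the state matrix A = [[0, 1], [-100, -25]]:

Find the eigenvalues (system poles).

det(A - λI) = λ² - (-25)λ + 100 = (λ - (-20))(λ - (-5)). Eigenvalues: -20, -5.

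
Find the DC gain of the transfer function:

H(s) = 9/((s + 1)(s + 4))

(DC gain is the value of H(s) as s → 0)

DC gain = H(0) = 9/(1 × 4) = 9/4 = 2.25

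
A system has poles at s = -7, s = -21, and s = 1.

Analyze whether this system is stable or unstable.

Pole(s) at s = 1 are not in the left half-plane. System is unstable.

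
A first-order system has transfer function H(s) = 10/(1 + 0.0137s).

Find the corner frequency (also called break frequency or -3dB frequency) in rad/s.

Corner frequency = 1/τ = 1/0.0137 = 72.993 rad/s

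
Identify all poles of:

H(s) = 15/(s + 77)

Pole is where denominator = 0: s + 77 = 0, so s = -77.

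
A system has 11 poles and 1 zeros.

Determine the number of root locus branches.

Root locus has n branches where n = number of poles = 11.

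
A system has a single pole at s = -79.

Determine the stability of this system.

Pole at s = -79 is in the left half-plane. Stable.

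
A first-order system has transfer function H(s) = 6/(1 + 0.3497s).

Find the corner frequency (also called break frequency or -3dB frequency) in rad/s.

Corner frequency = 1/τ = 1/0.3497 = 2.86 rad/s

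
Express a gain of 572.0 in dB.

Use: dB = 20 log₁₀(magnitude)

dB = 20 log₁₀(572.0) = 55.1 dB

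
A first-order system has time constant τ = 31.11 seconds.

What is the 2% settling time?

For first-order system, 2% settling time ≈ 4τ = 4 × 31.11 = 124.44 s.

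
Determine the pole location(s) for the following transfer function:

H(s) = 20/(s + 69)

Pole is where denominator = 0: s + 69 = 0, so s = -69.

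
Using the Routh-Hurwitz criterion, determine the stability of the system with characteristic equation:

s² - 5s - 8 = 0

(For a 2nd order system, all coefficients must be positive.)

Coefficients: 1, -5, -8. b=-5, c=-8 not positive, so system is unstable.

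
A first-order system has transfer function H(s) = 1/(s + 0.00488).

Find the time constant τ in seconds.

For H(s) = 1/(s + 1/τ), the pole is at -1/τ = -0.00488, so τ = 1/0.00488 = 204.9 s.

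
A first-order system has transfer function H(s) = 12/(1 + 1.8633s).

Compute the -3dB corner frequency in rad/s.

Corner frequency = 1/τ = 1/1.8633 = 0.537 rad/s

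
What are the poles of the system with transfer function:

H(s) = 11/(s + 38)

Pole is where denominator = 0: s + 38 = 0, so s = -38.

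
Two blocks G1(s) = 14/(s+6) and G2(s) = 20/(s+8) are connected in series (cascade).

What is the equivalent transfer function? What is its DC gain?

Series: multiply transfer functions. G_eq = 14/(s+6) × 20/(s+8) = 280/((s+6)(s+8)). DC gain = 280/(6×8) = 5.8333.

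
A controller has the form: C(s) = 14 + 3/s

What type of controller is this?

This is a Proportional-Integral (PI) controller.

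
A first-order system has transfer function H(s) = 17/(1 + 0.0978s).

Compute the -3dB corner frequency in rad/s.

Corner frequency = 1/τ = 1/0.0978 = 10.225 rad/s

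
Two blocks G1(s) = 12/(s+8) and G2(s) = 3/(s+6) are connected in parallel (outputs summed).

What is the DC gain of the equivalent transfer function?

Parallel: G_eq = G1 + G2. DC gain = G1(0) + G2(0) = 12/8 + 3/6 = 1.5 + 0.5 = 2.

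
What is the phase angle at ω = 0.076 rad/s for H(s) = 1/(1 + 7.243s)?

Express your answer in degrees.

Phase = -arctan(ωτ) = -arctan(0.076 × 7.243) = -28.8°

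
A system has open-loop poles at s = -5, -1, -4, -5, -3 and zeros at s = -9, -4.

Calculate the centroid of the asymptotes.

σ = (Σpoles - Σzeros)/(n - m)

σ = (Σpoles - Σzeros)/(n - m) = (-18 - (-13))/(5 - 2) = -5/3 = -1.67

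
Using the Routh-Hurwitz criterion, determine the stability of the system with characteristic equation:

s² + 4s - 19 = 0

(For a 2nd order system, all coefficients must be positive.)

Coefficients: 1, 4, -19. c=-19 not positive, so system is unstable.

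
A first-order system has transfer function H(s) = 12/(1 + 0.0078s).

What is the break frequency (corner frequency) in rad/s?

Corner frequency = 1/τ = 1/0.0078 = 128.205 rad/s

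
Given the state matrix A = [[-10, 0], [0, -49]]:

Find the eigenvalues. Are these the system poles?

For diagonal matrix, eigenvalues are diagonal entries: λ₁ = -10, λ₂ = -49. Eigenvalues of A = system poles.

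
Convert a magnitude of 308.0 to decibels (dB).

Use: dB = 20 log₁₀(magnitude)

dB = 20 log₁₀(308.0) = 49.8 dB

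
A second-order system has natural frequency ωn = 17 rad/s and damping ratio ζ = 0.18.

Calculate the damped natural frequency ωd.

ωd = ωn√(1 - ζ²) = 17√(1 - 0.18²) = 16.72 rad/s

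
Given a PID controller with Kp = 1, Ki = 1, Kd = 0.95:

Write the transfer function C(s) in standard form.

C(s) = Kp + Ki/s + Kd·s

Substituting values: C(s) = 1 + 1/s + 0.95s = (0.95s² + s + 1)/s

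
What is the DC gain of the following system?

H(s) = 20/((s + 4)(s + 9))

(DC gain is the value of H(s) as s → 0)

DC gain = H(0) = 20/(4 × 9) = 20/36 = 0.5556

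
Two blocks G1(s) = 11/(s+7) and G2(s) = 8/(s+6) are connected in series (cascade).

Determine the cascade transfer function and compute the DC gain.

Series: multiply transfer functions. G_eq = 11/(s+7) × 8/(s+6) = 88/((s+7)(s+6)). DC gain = 88/(7×6) = 2.0952.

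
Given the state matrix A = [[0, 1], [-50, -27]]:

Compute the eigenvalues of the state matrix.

det(A - λI) = λ² - (-27)λ + 50 = (λ - (-25))(λ - (-2)). Eigenvalues: -25, -2.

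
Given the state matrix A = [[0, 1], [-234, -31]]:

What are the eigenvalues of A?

det(A - λI) = λ² - (-31)λ + 234 = (λ - (-18))(λ - (-13)). Eigenvalues: -18, -13.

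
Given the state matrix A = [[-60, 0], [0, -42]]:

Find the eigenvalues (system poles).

For diagonal matrix, eigenvalues are diagonal entries: λ₁ = -60, λ₂ = -42.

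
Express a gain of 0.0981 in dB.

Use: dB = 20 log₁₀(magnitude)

dB = 20 log₁₀(0.0981) = -20.2 dB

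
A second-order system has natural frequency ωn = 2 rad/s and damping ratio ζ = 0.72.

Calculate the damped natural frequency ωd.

ωd = ωn√(1 - ζ²) = 2√(1 - 0.72²) = 1.39 rad/s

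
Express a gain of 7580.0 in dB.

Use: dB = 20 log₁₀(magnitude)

dB = 20 log₁₀(7580.0) = 77.6 dB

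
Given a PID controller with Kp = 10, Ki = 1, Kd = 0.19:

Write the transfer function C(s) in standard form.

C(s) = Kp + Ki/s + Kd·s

Substituting values: C(s) = 10 + 1/s + 0.19s = (0.19s² + 10s + 1)/s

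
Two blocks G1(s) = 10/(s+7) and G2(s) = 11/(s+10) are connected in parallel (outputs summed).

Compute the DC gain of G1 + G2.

Parallel: G_eq = G1 + G2. DC gain = G1(0) + G2(0) = 10/7 + 11/10 = 1.4286 + 1.1 = 2.5286.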